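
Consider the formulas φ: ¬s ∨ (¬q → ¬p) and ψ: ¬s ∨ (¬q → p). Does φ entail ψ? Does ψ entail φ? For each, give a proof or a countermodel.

Neither implication holds.

(⟹) This fails. Under p = F, s = T, q = F, the left side is true but the right side is false.

(⟸) This fails. Under p = T, s = T, q = F, the left side is false but the right side is true.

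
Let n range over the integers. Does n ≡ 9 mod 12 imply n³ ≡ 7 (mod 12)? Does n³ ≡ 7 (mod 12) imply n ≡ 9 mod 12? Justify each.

Neither direction holds.

Forward direction. This fails: take n = 9. Then 9 ≡ 9 (mod 12), but 9³ = 729 ≡ 9 (mod 12), not 7.

Converse. This fails: take n = 7. Then 7³ = 343 ≡ 7 (mod 12), yet 7 ≡ 7 (mod 12), not 9.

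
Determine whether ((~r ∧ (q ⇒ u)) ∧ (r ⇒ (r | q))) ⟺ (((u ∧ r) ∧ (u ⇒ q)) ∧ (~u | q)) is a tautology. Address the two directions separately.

(⟹) This fails. Under q = F, r = F, u = F, the left side is true but the right side is false.

(⟸) This fails. Under q = T, r = T, u = T, the left side is false but the right side is true.

(⇒) fails and (⇐) fails.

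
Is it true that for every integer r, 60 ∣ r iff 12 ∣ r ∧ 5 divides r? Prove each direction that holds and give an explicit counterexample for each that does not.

Both directions hold; the statement is true.

[⇒] If 60 ∣ r, write r = 60q. Since 60 = 5·12, r = 12·(5q), so 12 ∣ r; and since 60 = 12·5, r = 5·(12q), so 5 ∣ r.

[⇐] Suppose 12 ∣ r and 5 ∣ r. Any common multiple of 12 and 5 is a multiple of their lcm; here gcd(12, 5) = 1, so lcm(12, 5) = 12·5 = 60, so 60 ∣ r.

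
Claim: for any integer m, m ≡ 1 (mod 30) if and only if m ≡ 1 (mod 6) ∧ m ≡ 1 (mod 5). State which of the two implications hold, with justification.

(⟹) Suppose m ≡ 1 (mod 30); write m = 30j + 1. Since 6 ∣ 30, reducing mod 6 gives m ≡ 1 (mod 6); since 5 ∣ 30, reducing mod 5 gives m ≡ 1 (mod 5).

(⟸) Conversely, if m ≡ 1 (mod 6) and m ≡ 1 (mod 5), then by the Chinese remainder theorem m ≡ 1 (mod 30). This is exactly m ≡ 1 (mod 30).

The biconditional holds.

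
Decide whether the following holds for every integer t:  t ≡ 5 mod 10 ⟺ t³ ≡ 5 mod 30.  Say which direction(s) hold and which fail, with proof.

(⇒) This fails: take t = 15. Then 15 ≡ 5 (mod 10), but 15³ = 3375 ≡ 15 (mod 30), not 5.

(⇐) Conversely, the residues r modulo 30 with r³ ≡ 5 (mod 30) are exactly {5}, and each is ≡ 5 (mod 10).

Only the reverse direction holds.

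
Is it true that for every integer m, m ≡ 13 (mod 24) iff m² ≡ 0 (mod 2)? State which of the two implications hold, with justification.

(⇒) This fails: take m = 13. Then 13 ≡ 13 (mod 24), but 13² = 169 ≡ 1 (mod 2), not 0.

(⇐) This fails: take m = 0. Then 0² = 0 ≡ 0 (mod 2), yet 0 ≡ 0 (mod 24), not 13.

Neither implication holds.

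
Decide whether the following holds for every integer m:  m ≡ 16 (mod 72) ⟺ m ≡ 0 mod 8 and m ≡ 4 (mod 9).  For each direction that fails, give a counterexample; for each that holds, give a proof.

Neither implication holds.

(→) This fails: m = 16 gives 16 ≡ 16 (mod 72) but 16 ≡ 7 (mod 9), so the conjunction on the right does not hold.

(←) This fails: m = 40 satisfies both congruences on the right (40 ≡ 0 mod 8 and 40 ≡ 4 mod 9) yet 40 ≡ 40 (mod 72), not 16.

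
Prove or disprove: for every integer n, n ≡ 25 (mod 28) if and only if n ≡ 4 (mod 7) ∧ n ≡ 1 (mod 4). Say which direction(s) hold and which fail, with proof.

Both implications hold.

(→) Suppose n ≡ 25 (mod 28); write n = 28j + 25. Since 7 ∣ 28, reducing mod 7 gives n ≡ 25 ≡ 4 (mod 7); since 4 ∣ 28, reducing mod 4 gives n ≡ 25 ≡ 1 (mod 4).

(←) Conversely, if n ≡ 4 (mod 7) and n ≡ 1 (mod 4), then by the Chinese remainder theorem n ≡ 25 (mod 28). This is exactly n ≡ 25 (mod 28).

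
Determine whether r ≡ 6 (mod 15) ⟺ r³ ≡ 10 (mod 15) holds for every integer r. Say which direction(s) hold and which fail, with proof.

Forward direction. This fails: take r = 6. Then 6 ≡ 6 (mod 15), but 6³ = 216 ≡ 6 (mod 15), not 10.

Converse. This fails: take r = 10. Then 10³ = 1000 ≡ 10 (mod 15), yet 10 ≡ 10 (mod 15), not 6.

(⇒) fails and (⇐) fails.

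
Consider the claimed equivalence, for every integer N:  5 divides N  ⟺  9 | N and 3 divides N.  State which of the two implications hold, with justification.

(⇒) This fails: take N = 5. Certainly 5 ∣ 5, but 9 ∤ 5.

(⇐) This fails: take N = 9. Both 9 ∣ 9 and 3 ∣ 9, yet 9 is not a multiple of 5 (since 9 = 1·5 + 4), so 5 ∤ 9.

Both directions fail.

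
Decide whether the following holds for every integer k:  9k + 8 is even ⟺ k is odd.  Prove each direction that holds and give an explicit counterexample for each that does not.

(⇒) This fails: k = 6 gives 9k + 8 = 62, which is even, but 6 is even, not odd.

(⇐) This also fails: k = 1 is odd, but 9k + 8 = 17 is odd, not even.

(⇒) fails and (⇐) fails.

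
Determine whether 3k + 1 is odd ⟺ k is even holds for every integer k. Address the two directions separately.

The biconditional holds.

Forward direction. Suppose 3k + 1 is odd. Since 3 is odd, 3k and k have the same parity, so 3k + 1 ≡ k + 1 (mod 2). As 1 is odd, 3k + 1 is odd exactly when k is even. Thus k is even.

Converse. Suppose k is even; write k = 2j. Then 3k + 1 = 3·(2j) + 1 = 2·3j + 1, which is odd.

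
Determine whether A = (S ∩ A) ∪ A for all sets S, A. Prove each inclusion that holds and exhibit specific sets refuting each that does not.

The two sets are equal.

(⟸) Let x ∈ (S ∩ A) ∪ A. Then either x ∈ A and x ∉ S; or x ∈ S ∩ A. In each case x ∈ A, so (S ∩ A) ∪ A ⊆ A.

(⟹) Let x ∈ A. Then either x ∈ A and x ∉ S; or x ∈ S ∩ A. In each case x ∈ (S ∩ A) ∪ A, so A ⊆ (S ∩ A) ∪ A.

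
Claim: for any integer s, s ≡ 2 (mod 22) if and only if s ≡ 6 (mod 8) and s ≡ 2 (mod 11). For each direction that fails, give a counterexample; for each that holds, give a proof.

Only the converse holds.

(⇒) This fails: s = 24 gives 24 ≡ 2 (mod 22) but 24 ≡ 0 (mod 8), so the conjunction on the right does not hold.

(⇐) Conversely, if s ≡ 6 (mod 8) and s ≡ 2 (mod 11), then by the Chinese remainder theorem s ≡ 46 (mod 88). Since 46 ≡ 2 (mod 22) and 22 ∣ 88, we get s ≡ 2 (mod 22).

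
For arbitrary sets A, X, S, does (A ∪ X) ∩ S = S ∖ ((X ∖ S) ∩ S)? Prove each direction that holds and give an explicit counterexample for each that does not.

The sets are not equal: only the forward inclusion holds.

Forward inclusion. Let x ∈ (A ∪ X) ∩ S. Then either x ∈ A ∩ S and x ∉ X; or x ∈ X ∩ S and x ∉ A; or x ∈ A ∩ X ∩ S. In each case x ∈ S ∖ ((X ∖ S) ∩ S), so (A ∪ X) ∩ S ⊆ S ∖ ((X ∖ S) ∩ S).

Reverse inclusion. This inclusion fails. Take A = ∅, X = ∅, S = {1}; then 1 ∈ S ∖ ((X ∖ S) ∩ S) but 1 ∉ (A ∪ X) ∩ S.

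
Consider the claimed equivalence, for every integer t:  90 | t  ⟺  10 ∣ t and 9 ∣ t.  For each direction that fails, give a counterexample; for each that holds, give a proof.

Both implications hold.

Forward direction. If 90 ∣ t, write t = 90q. Since 90 = 9·10, t = 10·(9q), so 10 ∣ t; and since 90 = 10·9, t = 9·(10q), so 9 ∣ t.

Converse. Suppose 10 ∣ t and 9 ∣ t. Any common multiple of 10 and 9 is a multiple of their lcm; here gcd(10, 9) = 1, so lcm(10, 9) = 10·9 = 90, so 90 ∣ t.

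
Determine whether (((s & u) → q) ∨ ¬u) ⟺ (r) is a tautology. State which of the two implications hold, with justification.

(⇒) This fails. Under u = F, s = F, q = F, r = F, the left side is true but the right side is false.

(⇐) This fails. Under u = T, s = T, q = F, r = T, the left side is false but the right side is true.

Neither direction holds.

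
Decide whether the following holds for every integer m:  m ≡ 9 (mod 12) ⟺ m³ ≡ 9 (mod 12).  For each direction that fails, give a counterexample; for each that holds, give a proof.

Both directions hold; the statement is true.

Converse. For the converse, argue contrapositively. If m ≢ 9 (mod 12), then m is congruent to one of 0, 1, 2, 3, 4, 5, 6, 7, 8, 10, 11 modulo 12, and these give m³ ≡ 0, 1, 8, 3, 4, 5, 0, 7, 8, 4, 11 respectively — never 9.

Forward direction. Suppose m ≡ 9 (mod 12). Write m = 12j + 9. Then (12j + 9)³ = 1728j³ + 3888j² + 2916j + 729 = 12(144j³ + 324j² + 243j + 60) + 9, so m³ ≡ 9 (mod 12).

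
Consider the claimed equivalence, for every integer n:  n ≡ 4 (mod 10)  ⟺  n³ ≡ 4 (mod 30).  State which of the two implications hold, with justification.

(⇒) This fails: take n = 14. Then 14 ≡ 4 (mod 10), but 14³ = 2744 ≡ 14 (mod 30), not 4.

(⇐) Conversely, the residues r modulo 30 with r³ ≡ 4 (mod 30) are exactly {4}, and each is ≡ 4 (mod 10).

(⇒) fails; (⇐) holds.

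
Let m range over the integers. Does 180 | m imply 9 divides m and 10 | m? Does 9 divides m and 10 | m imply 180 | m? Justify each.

(→) If 180 ∣ m, write m = 180q. Since 180 = 20·9, m = 9·(20q), so 9 ∣ m; and since 180 = 18·10, m = 10·(18q), so 10 ∣ m.

(←) This fails: take m = 90. Both 9 ∣ 90 and 10 ∣ 90, yet 90 is not a multiple of 180 (since 90 = 0·180 + 90), so 180 ∤ 90.

Not equivalent: only (⇒) holds.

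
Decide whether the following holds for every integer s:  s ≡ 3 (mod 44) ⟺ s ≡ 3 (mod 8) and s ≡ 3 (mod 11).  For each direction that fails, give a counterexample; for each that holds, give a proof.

Forward direction. This fails: s = 47 gives 47 ≡ 3 (mod 44) but 47 ≡ 7 (mod 8), so the conjunction on the right does not hold.

Converse. If s ≡ 3 (mod 8) and s ≡ 3 (mod 11), then by the Chinese remainder theorem s ≡ 3 (mod 88). Since 3 ≡ 3 (mod 44) and 44 ∣ 88, we get s ≡ 3 (mod 44).

Only the reverse direction holds.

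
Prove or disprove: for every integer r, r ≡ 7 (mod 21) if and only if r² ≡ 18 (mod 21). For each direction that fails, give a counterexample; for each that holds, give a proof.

(⟹) This fails: take r = 7. Then 7 ≡ 7 (mod 21), but 7² = 49 ≡ 7 (mod 21), not 18.

(⟸) This fails: take r = 9. Then 9² = 81 ≡ 18 (mod 21), yet 9 ≡ 9 (mod 21), not 7.

Neither direction holds.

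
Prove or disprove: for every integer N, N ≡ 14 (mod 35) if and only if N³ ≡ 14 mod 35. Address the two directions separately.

Forward direction. Suppose N ≡ 14 (mod 35). Write N = 35j + 14. Then (35j + 14)³ = 42875j³ + 51450j² + 20580j + 2744 = 35(1225j³ + 1470j² + 588j + 78) + 14, so N³ ≡ 14 (mod 35).

Converse. Suppose N³ ≡ 14 (mod 35). The only residue r in {0, …, 34} with r³ ≡ 14 (mod 35) is r = 14, so N ≡ 14 (mod 35).

Both directions hold; the statement is true.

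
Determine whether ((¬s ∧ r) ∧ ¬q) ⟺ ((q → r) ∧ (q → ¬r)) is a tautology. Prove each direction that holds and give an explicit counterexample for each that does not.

(⟹) Assume the antecedent. If q is true, the antecedent cannot hold. If q is false, (q → r) ∧ (q → ¬r) reduces to true regardless of the other variables. Either way (q → r) ∧ (q → ¬r) holds.

(⟸) This fails. Under q = F, r = F, s = F, the left side is false but the right side is true.

Only the forward implication holds.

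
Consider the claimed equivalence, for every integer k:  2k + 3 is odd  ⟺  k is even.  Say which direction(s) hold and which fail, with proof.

(⟹) This fails: take k = 1. Then 2k + 3 = 5, which is odd, yet k = 1 is odd, not even.

(⟸) Suppose k is even. Since 2 is even, 2k is even for every k, so 2k + 3 has the same parity as 3, which is odd. Hence 2k + 3 is odd.

The forward direction fails; the converse holds.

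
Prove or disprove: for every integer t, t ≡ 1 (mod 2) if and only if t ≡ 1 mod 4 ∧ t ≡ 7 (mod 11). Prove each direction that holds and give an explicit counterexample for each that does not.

Not equivalent: only (⇐) holds.

Forward direction. This fails: t = 1 gives 1 ≡ 1 (mod 2) but 1 ≡ 1 (mod 11), so the conjunction on the right does not hold.

Converse. If t ≡ 1 (mod 4) and t ≡ 7 (mod 11), then by the Chinese remainder theorem t ≡ 29 (mod 44). Since 29 ≡ 1 (mod 2) and 2 ∣ 44, we get t ≡ 1 (mod 2).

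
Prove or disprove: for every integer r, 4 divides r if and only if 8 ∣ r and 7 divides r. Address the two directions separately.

(⇒) fails; (⇐) holds.

(⇐) Suppose 8 ∣ r and 7 ∣ r. Any common multiple of 8 and 7 is a multiple of their lcm; here gcd(8, 7) = 1, so lcm(8, 7) = 8·7 = 56, so 56 ∣ r. Since 4 ∣ 56, it follows that 4 ∣ r.

(⇒) This fails: take r = 4. Certainly 4 ∣ 4, but 8 ∤ 4.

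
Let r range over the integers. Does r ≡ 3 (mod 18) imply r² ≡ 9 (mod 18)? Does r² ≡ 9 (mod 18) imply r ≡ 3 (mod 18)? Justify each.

(⟹) Suppose r ≡ 3 (mod 18). Write r = 18j + 3. Then (18j + 3)² = 324j² + 108j + 9 = 18(18j² + 6j) + 9, so r² ≡ 9 (mod 18).

(⟸) This fails: take r = 9. Then 9² = 81 ≡ 9 (mod 18), yet 9 ≡ 9 (mod 18), not 3.

(⇒) holds; (⇐) fails.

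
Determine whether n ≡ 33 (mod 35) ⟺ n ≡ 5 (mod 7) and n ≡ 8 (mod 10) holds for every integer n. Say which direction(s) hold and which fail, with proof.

[⇒] This fails: n = 33 gives 33 ≡ 33 (mod 35) but 33 ≡ 3 (mod 10), so the conjunction on the right does not hold.

[⇐] Conversely, if n ≡ 5 (mod 7) and n ≡ 8 (mod 10), then by the Chinese remainder theorem n ≡ 68 (mod 70). Since 68 ≡ 33 (mod 35) and 35 ∣ 70, we get n ≡ 33 (mod 35).

Not equivalent: only (⇐) holds.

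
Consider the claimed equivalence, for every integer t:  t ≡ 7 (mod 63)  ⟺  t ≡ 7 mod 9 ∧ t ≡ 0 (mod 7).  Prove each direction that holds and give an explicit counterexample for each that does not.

The biconditional holds.

(⇒) Suppose t ≡ 7 (mod 63); write t = 63j + 7. Since 9 ∣ 63, reducing mod 9 gives t ≡ 7 (mod 9); since 7 ∣ 63, reducing mod 7 gives t ≡ 7 ≡ 0 (mod 7).

(⇐) Conversely, if t ≡ 7 (mod 9) and t ≡ 0 (mod 7), then by the Chinese remainder theorem t ≡ 7 (mod 63). This is exactly t ≡ 7 (mod 63).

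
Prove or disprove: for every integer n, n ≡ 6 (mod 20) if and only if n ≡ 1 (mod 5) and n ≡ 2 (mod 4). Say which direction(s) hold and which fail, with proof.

(⇒) Suppose n ≡ 6 (mod 20); write n = 20j + 6. Since 5 ∣ 20, reducing mod 5 gives n ≡ 6 ≡ 1 (mod 5); since 4 ∣ 20, reducing mod 4 gives n ≡ 6 ≡ 2 (mod 4).

(⇐) Conversely, if n ≡ 1 (mod 5) and n ≡ 2 (mod 4), then by the Chinese remainder theorem n ≡ 6 (mod 20). This is exactly n ≡ 6 (mod 20).

Both directions hold; the statement is true.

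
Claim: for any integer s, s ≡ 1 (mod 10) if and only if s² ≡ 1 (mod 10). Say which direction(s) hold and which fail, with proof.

(→) Suppose s ≡ 1 (mod 10). Write s = 10j + 1. Then (10j + 1)² = 100j² + 20j + 1 = 10(10j² + 2j) + 1, so s² ≡ 1 (mod 10).

(←) This fails: take s = 9. Then 9² = 81 ≡ 1 (mod 10), yet 9 ≡ 9 (mod 10), not 1.

(⇒) holds; (⇐) fails.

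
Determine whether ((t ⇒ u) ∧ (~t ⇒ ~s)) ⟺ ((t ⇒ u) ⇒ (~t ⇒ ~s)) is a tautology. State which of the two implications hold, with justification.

Only the forward implication holds.

Forward direction. Assume the antecedent. If t is true, (t ⇒ u) ⇒ (~t ⇒ ~s) reduces to true regardless of the other variables. If t is false, the antecedent forces (u = F, t = F, s = F) or (u = T, t = F, s = F), and (t ⇒ u) ⇒ (~t ⇒ ~s) holds there. Either way (t ⇒ u) ⇒ (~t ⇒ ~s) holds.

Converse. This fails. Under u = F, t = T, s = F, the left side is false but the right side is true.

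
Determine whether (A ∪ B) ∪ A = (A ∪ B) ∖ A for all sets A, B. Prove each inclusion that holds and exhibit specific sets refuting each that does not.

(⊆) fails; (⊇) holds.

Forward inclusion. This inclusion fails. Take A = {1}, B = ∅; then 1 ∈ (A ∪ B) ∪ A but 1 ∉ (A ∪ B) ∖ A.

Reverse inclusion. Let x ∈ (A ∪ B) ∖ A. Then x ∈ B and x ∉ A, from which x ∈ (A ∪ B) ∪ A.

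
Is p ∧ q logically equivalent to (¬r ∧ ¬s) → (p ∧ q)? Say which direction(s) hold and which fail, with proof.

(⇒) Assume the antecedent. If r is true, (¬r ∧ ¬s) → (p ∧ q) reduces to true regardless of the other variables. If r is false, the antecedent forces (r = F, s = F, p = T, q = T) or (r = F, s = T, p = T, q = T), and (¬r ∧ ¬s) → (p ∧ q) holds there. Either way (¬r ∧ ¬s) → (p ∧ q) holds.

(⇐) This fails. Under r = T, s = F, p = F, q = F, the left side is false but the right side is true.

Only the forward direction holds.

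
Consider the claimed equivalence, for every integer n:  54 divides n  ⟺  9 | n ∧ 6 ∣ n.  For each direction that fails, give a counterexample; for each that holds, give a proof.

Forward direction. If 54 ∣ n, write n = 54q. Since 54 = 6·9, n = 9·(6q), so 9 ∣ n; and since 54 = 9·6, n = 6·(9q), so 6 ∣ n.

Converse. This fails: take n = 18. Both 9 ∣ 18 and 6 ∣ 18, yet 18 is not a multiple of 54 (since 18 = 0·54 + 18), so 54 ∤ 18.

Only the forward direction holds.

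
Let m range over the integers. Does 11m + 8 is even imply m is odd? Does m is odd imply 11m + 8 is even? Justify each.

[⇒] This fails: m = 6 gives 11m + 8 = 74, which is even, but 6 is even, not odd.

[⇐] This also fails: m = 1 is odd, but 11m + 8 = 19 is odd, not even.

Neither implication holds.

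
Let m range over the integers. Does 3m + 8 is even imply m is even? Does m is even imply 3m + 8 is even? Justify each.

Both directions hold; the statement is true.

[⇒] Suppose 3m + 8 is even. Since 3 is odd, 3m and m have the same parity, so 3m + 8 ≡ m + 8 (mod 2). As 8 is even, 3m + 8 is even exactly when m is even. Thus m is even.

[⇐] Conversely, suppose m is even; write m = 2j. Then 3m + 8 = 3·(2j) + 8 = 2·3j + 8, which is even.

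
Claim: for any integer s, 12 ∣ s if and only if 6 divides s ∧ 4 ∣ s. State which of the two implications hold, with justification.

[⇒] If 12 ∣ s, write s = 12q. Since 12 = 2·6, s = 6·(2q), so 6 ∣ s; and since 12 = 3·4, s = 4·(3q), so 4 ∣ s.

[⇐] Suppose 6 ∣ s and 4 ∣ s. Any common multiple of 6 and 4 is a multiple of their lcm; here lcm(6, 4) = 6·4/gcd(6, 4) = 24/2 = 12, so 12 ∣ s.

Equivalent; both directions hold.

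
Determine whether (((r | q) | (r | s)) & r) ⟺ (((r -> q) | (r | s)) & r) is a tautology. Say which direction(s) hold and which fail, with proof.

The biconditional holds.

(⇐) Assume the antecedent. If q is true, the antecedent forces (q = T, r = T, s = F) or (q = T, r = T, s = T), and ((r | q) | (r | s)) & r holds there. If q is false, the antecedent forces (q = F, r = T, s = F) or (q = F, r = T, s = T), and ((r | q) | (r | s)) & r holds there. Either way ((r | q) | (r | s)) & r holds.

(⇒) Assume the antecedent. If q is true, the antecedent forces (q = T, r = T, s = F) or (q = T, r = T, s = T), and ((r -> q) | (r | s)) & r holds there. If q is false, the antecedent forces (q = F, r = T, s = F) or (q = F, r = T, s = T), and ((r -> q) | (r | s)) & r holds there. Either way ((r -> q) | (r | s)) & r holds.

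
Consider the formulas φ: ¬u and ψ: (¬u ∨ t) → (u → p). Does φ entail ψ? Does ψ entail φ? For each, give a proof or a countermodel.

The forward direction holds; the converse fails.

(⇒) Assume the antecedent. If u is true, the antecedent cannot hold. If u is false, (¬u ∨ t) → (u → p) reduces to true regardless of the other variables. Either way (¬u ∨ t) → (u → p) holds.

(⇐) This fails. Under u = T, p = F, t = F, the left side is false but the right side is true.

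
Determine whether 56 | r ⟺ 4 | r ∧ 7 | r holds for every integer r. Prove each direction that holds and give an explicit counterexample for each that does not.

Forward direction. If 56 ∣ r, write r = 56q. Since 56 = 14·4, r = 4·(14q), so 4 ∣ r; and since 56 = 8·7, r = 7·(8q), so 7 ∣ r.

Converse. This fails: take r = 28. Both 4 ∣ 28 and 7 ∣ 28, yet 28 is not a multiple of 56 (since 28 = 0·56 + 28), so 56 ∤ 28.

Only the forward implication holds.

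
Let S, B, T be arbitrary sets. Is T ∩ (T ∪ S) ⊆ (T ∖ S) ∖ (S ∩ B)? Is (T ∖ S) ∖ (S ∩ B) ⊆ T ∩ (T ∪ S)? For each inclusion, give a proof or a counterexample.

(⟸) Let x ∈ (T ∖ S) ∖ (S ∩ B). Then either x ∈ T and x ∉ S, B; or x ∈ B ∩ T and x ∉ S. In each case x ∈ T ∩ (T ∪ S), so (T ∖ S) ∖ (S ∩ B) ⊆ T ∩ (T ∪ S).

(⟹) This inclusion fails. Take S = {1}, B = ∅, T = {1}; then 1 ∈ T ∩ (T ∪ S) but 1 ∉ (T ∖ S) ∖ (S ∩ B).

(⊆) fails; (⊇) holds.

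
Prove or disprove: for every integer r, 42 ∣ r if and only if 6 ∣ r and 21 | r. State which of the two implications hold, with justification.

[⇒] If 42 ∣ r, write r = 42q. Since 42 = 7·6, r = 6·(7q), so 6 ∣ r; and since 42 = 2·21, r = 21·(2q), so 21 ∣ r.

[⇐] Suppose 6 ∣ r and 21 ∣ r. Any common multiple of 6 and 21 is a multiple of their lcm; here lcm(6, 21) = 6·21/gcd(6, 21) = 126/3 = 42, so 42 ∣ r.

Equivalent; both directions hold.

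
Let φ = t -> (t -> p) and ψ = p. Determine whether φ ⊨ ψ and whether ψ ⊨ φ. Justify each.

Not equivalent: only (⇐) holds.

(←) Assume the antecedent. If p is true, t -> (t -> p) reduces to true regardless of the other variables. If p is false, the antecedent cannot hold. Either way t -> (t -> p) holds.

(→) This fails. Under p = F, t = F, the left side is true but the right side is false.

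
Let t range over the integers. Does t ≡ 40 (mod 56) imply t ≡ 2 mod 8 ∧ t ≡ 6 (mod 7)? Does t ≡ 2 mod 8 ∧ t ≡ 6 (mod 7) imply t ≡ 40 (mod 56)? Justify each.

Forward direction. This fails: t = 40 gives 40 ≡ 40 (mod 56) but 40 ≡ 0 (mod 8), so the conjunction on the right does not hold.

Converse. This fails: t = 34 satisfies both congruences on the right (34 ≡ 2 mod 8 and 34 ≡ 6 mod 7) yet 34 ≡ 34 (mod 56), not 40.

Both directions fail.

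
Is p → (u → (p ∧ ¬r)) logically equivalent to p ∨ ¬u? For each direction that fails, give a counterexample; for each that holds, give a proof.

(⇒) fails and (⇐) fails.

[⇒] This fails. Under p = F, u = T, r = F, the left side is true but the right side is false.

[⇐] This fails. Under p = T, u = T, r = T, the left side is false but the right side is true.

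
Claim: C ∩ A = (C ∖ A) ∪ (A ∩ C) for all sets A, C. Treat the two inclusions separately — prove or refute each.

Forward inclusion. Let x ∈ C ∩ A. Then x ∈ A ∩ C, from which x ∈ (C ∖ A) ∪ (A ∩ C).

Reverse inclusion. This inclusion fails. Take A = ∅, C = {1}; then 1 ∈ (C ∖ A) ∪ (A ∩ C) but 1 ∉ C ∩ A.

(⊆) holds; (⊇) fails.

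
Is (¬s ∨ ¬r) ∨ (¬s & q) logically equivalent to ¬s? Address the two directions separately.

Not equivalent: only (⇐) holds.

(→) This fails. Under s = T, q = F, r = F, the left side is true but the right side is false.

(←) Assume the antecedent. If s is true, the antecedent cannot hold. If s is false, (¬s ∨ ¬r) ∨ (¬s & q) reduces to true regardless of the other variables. Either way (¬s ∨ ¬r) ∨ (¬s & q) holds.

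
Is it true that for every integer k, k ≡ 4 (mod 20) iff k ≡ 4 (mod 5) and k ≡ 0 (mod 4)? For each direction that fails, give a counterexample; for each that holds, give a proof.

(⟹) Suppose k ≡ 4 (mod 20); write k = 20j + 4. Since 5 ∣ 20, reducing mod 5 gives k ≡ 4 (mod 5); since 4 ∣ 20, reducing mod 4 gives k ≡ 4 ≡ 0 (mod 4).

(⟸) Conversely, if k ≡ 4 (mod 5) and k ≡ 0 (mod 4), then by the Chinese remainder theorem k ≡ 4 (mod 20). This is exactly k ≡ 4 (mod 20).

Both implications hold.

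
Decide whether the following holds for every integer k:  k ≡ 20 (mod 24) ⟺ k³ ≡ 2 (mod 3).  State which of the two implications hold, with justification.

The forward direction holds; the converse fails.

(⟹) Suppose k ≡ 20 (mod 24). Then k³ ≡ 20³ = 8000 (mod 24), and since 3 ∣ 24, also k³ ≡ 2 (mod 3).

(⟸) This fails: take k = 2. Then 2³ = 8 ≡ 2 (mod 3), yet 2 ≡ 2 (mod 24), not 20.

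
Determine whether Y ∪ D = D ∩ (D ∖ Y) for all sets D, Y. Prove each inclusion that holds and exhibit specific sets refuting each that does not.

Only the reverse inclusion holds.

(⊆) This inclusion fails. Take D = ∅, Y = {1}; then 1 ∈ Y ∪ D but 1 ∉ D ∩ (D ∖ Y).

(⊇) Let x ∈ D ∩ (D ∖ Y). Then x ∈ D and x ∉ Y, from which x ∈ Y ∪ D.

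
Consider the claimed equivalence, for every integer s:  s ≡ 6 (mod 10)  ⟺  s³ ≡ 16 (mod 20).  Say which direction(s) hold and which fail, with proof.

The biconditional holds.

Forward direction. Suppose s ≡ 6 (mod 10). Working modulo 20, s ∈ {6, 16}; for each such r, r³ ≡ 16 (mod 20).

Converse. The residues r modulo 20 with r³ ≡ 16 (mod 20) are exactly {6, 16}, and each is ≡ 6 (mod 10).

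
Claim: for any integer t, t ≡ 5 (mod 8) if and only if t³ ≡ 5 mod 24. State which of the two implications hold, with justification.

Not equivalent: only (⇐) holds.

[⇐] The residues r modulo 24 with r³ ≡ 5 (mod 24) are exactly {5}, and each is ≡ 5 (mod 8).

[⇒] This fails: take t = 13. Then 13 ≡ 5 (mod 8), but 13³ = 2197 ≡ 13 (mod 24), not 5.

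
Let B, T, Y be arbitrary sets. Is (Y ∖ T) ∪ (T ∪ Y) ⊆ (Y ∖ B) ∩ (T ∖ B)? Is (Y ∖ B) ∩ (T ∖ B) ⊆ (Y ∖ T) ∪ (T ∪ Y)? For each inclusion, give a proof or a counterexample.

Only the reverse inclusion holds.

Forward inclusion. This inclusion fails. Take B = ∅, T = {1}, Y = ∅; then 1 ∈ (Y ∖ T) ∪ (T ∪ Y) but 1 ∉ (Y ∖ B) ∩ (T ∖ B).

Reverse inclusion. Let x ∈ (Y ∖ B) ∩ (T ∖ B). Then x ∈ T ∩ Y and x ∉ B, from which x ∈ (Y ∖ T) ∪ (T ∪ Y).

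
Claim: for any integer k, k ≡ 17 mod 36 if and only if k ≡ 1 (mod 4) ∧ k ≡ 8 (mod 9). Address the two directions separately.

(⇒) Suppose k ≡ 17 (mod 36); write k = 36j + 17. Since 4 ∣ 36, reducing mod 4 gives k ≡ 17 ≡ 1 (mod 4); since 9 ∣ 36, reducing mod 9 gives k ≡ 17 ≡ 8 (mod 9).

(⇐) Conversely, if k ≡ 1 (mod 4) and k ≡ 8 (mod 9), then by the Chinese remainder theorem k ≡ 17 (mod 36). This is exactly k ≡ 17 (mod 36).

Equivalent; both directions hold.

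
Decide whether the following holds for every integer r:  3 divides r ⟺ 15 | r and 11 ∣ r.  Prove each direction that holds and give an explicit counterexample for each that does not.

(⇒) fails; (⇐) holds.

(→) This fails: take r = 3. Certainly 3 ∣ 3, but 15 ∤ 3.

(←) Suppose 15 ∣ r and 11 ∣ r. Any common multiple of 15 and 11 is a multiple of their lcm; here gcd(15, 11) = 1, so lcm(15, 11) = 15·11 = 165, so 165 ∣ r. Since 3 ∣ 165, it follows that 3 ∣ r.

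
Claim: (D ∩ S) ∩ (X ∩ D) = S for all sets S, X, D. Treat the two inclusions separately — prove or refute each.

(⟸) This inclusion fails. Take S = {1}, X = ∅, D = ∅; then 1 ∈ S but 1 ∉ (D ∩ S) ∩ (X ∩ D).

(⟹) Let x ∈ (D ∩ S) ∩ (X ∩ D). Then x ∈ S ∩ X ∩ D, from which x ∈ S.

Only the forward inclusion holds.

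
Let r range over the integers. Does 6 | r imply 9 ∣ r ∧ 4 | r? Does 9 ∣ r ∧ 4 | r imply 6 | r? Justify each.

(⇒) fails; (⇐) holds.

(⇒) This fails: take r = 6. Certainly 6 ∣ 6, but 9 ∤ 6.

(⇐) Suppose 9 ∣ r and 4 ∣ r. Any common multiple of 9 and 4 is a multiple of their lcm; here gcd(9, 4) = 1, so lcm(9, 4) = 9·4 = 36, so 36 ∣ r. Since 6 ∣ 36, it follows that 6 ∣ r.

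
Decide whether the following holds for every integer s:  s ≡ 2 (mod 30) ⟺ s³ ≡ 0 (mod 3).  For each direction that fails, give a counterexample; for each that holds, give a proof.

Both directions fail.

(⟹) This fails: take s = 2. Then 2 ≡ 2 (mod 30), but 2³ = 8 ≡ 2 (mod 3), not 0.

(⟸) This fails: take s = 0. Then 0³ = 0 ≡ 0 (mod 3), yet 0 ≡ 0 (mod 30), not 2.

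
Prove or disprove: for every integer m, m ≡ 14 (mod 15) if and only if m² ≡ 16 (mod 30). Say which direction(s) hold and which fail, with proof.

(⟹) This fails: take m = 29. Then 29 ≡ 14 (mod 15), but 29² = 841 ≡ 1 (mod 30), not 16.

(⟸) This fails: take m = 4. Then 4² = 16 ≡ 16 (mod 30), yet 4 ≡ 4 (mod 15), not 14.

Neither implication holds.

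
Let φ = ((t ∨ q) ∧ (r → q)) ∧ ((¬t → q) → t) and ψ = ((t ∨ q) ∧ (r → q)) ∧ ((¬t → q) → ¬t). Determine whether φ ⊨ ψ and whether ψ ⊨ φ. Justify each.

Both directions fail.

(⟹) This fails. Under q = F, t = T, r = F, the left side is true but the right side is false.

(⟸) This fails. Under q = T, t = F, r = F, the left side is false but the right side is true.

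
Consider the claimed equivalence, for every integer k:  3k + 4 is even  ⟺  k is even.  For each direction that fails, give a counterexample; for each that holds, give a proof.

Both directions hold; the statement is true.

Forward direction. Suppose 3k + 4 is even. Since 3 is odd, 3k and k have the same parity, so 3k + 4 ≡ k + 4 (mod 2). As 4 is even, 3k + 4 is even exactly when k is even. Thus k is even.

Converse. Suppose k is even; write k = 2j. Then 3k + 4 = 3·(2j) + 4 = 2·3j + 4, which is even.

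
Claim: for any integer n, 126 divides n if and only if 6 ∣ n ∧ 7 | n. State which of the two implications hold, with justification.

[⇒] If 126 ∣ n, write n = 126q. Since 126 = 21·6, n = 6·(21q), so 6 ∣ n; and since 126 = 18·7, n = 7·(18q), so 7 ∣ n.

[⇐] This fails: take n = 42. Both 6 ∣ 42 and 7 ∣ 42, yet 42 is not a multiple of 126 (since 42 = 0·126 + 42), so 126 ∤ 42.

Only the forward implication holds.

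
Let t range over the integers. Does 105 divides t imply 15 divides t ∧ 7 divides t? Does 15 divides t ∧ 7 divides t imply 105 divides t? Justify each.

(⇒) If 105 ∣ t, write t = 105q. Since 105 = 7·15, t = 15·(7q), so 15 ∣ t; and since 105 = 15·7, t = 7·(15q), so 7 ∣ t.

(⇐) Suppose 15 ∣ t and 7 ∣ t. Any common multiple of 15 and 7 is a multiple of their lcm; here gcd(15, 7) = 1, so lcm(15, 7) = 15·7 = 105, so 105 ∣ t.

Equivalent; both directions hold.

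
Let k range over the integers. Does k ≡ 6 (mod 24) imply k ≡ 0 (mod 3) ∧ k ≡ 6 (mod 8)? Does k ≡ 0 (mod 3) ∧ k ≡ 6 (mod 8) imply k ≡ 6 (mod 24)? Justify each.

The biconditional holds.

Forward direction. Suppose k ≡ 6 (mod 24); write k = 24j + 6. Since 3 ∣ 24, reducing mod 3 gives k ≡ 6 ≡ 0 (mod 3); since 8 ∣ 24, reducing mod 8 gives k ≡ 6 (mod 8).

Converse. If k ≡ 0 (mod 3) and k ≡ 6 (mod 8), then by the Chinese remainder theorem k ≡ 6 (mod 24). This is exactly k ≡ 6 (mod 24).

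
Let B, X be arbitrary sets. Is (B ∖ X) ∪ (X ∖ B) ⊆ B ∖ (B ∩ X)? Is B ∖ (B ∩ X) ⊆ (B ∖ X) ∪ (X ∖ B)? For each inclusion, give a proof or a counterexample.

The sets are not equal: only the reverse inclusion holds.

Reverse inclusion. Let x ∈ B ∖ (B ∩ X). Then x ∈ B and x ∉ X, from which x ∈ (B ∖ X) ∪ (X ∖ B).

Forward inclusion. This inclusion fails. Take B = ∅, X = {1}; then 1 ∈ (B ∖ X) ∪ (X ∖ B) but 1 ∉ B ∖ (B ∩ X).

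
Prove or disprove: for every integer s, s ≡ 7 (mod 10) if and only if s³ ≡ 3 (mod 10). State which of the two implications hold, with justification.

(⟸) Suppose s³ ≡ 3 (mod 10). The only residue r in {0, …, 9} with r³ ≡ 3 (mod 10) is r = 7, so s ≡ 7 (mod 10).

(⟹) Suppose s ≡ 7 (mod 10). Write s = 10j + 7. Then (10j + 7)³ = 1000j³ + 2100j² + 1470j + 343 = 10(100j³ + 210j² + 147j + 34) + 3, so s³ ≡ 3 (mod 10).

Both directions hold.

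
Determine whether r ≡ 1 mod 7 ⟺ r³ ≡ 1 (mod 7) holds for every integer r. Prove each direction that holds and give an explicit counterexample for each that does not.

(→) Suppose r ≡ 1 mod 7. Write r = 7j + 1. Then (7j + 1)³ = 343j³ + 147j² + 21j + 1 = 7(49j³ + 21j² + 3j) + 1, so r³ ≡ 1 (mod 7).

(←) This fails: take r = 2. Then 2³ = 8 ≡ 1 (mod 7), yet 2 ≡ 2 (mod 7), not 1.

The forward direction holds; the converse fails.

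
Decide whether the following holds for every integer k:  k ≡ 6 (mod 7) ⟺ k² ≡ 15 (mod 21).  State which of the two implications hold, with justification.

(→) This fails: take k = 13. Then 13 ≡ 6 (mod 7), but 13² = 169 ≡ 1 (mod 21), not 15.

(←) This fails: take k = 15. Then 15² = 225 ≡ 15 (mod 21), yet 15 ≡ 1 (mod 7), not 6.

Both directions fail.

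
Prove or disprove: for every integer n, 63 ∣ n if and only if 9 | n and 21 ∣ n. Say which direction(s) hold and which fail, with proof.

Both implications hold.

Forward direction. If 63 ∣ n, write n = 63q. Since 63 = 7·9, n = 9·(7q), so 9 ∣ n; and since 63 = 3·21, n = 21·(3q), so 21 ∣ n.

Converse. Suppose 9 ∣ n and 21 ∣ n. Any common multiple of 9 and 21 is a multiple of their lcm; here lcm(9, 21) = 9·21/gcd(9, 21) = 189/3 = 63, so 63 ∣ n.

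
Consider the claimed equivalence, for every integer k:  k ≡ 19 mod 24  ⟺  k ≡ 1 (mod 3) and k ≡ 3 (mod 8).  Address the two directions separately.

Both directions hold; the statement is true.

(⟹) Suppose k ≡ 19 (mod 24); write k = 24j + 19. Since 3 ∣ 24, reducing mod 3 gives k ≡ 19 ≡ 1 (mod 3); since 8 ∣ 24, reducing mod 8 gives k ≡ 19 ≡ 3 (mod 8).

(⟸) Conversely, if k ≡ 1 (mod 3) and k ≡ 3 (mod 8), then by the Chinese remainder theorem k ≡ 19 (mod 24). This is exactly k ≡ 19 (mod 24).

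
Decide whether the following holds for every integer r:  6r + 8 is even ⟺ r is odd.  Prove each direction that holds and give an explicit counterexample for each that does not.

(←) Suppose r is odd. Since 6 is even, 6r is even for every r, so 6r + 8 has the same parity as 8, which is even. Hence 6r + 8 is even.

(→) This fails: take r = 4. Then 6r + 8 = 32, which is even, yet r = 4 is even, not odd.

(⇒) fails; (⇐) holds.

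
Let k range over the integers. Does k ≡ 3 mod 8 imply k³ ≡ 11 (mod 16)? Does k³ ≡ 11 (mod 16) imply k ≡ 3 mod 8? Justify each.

Only the reverse direction holds.

(⟹) This fails: take k = 11. Then 11 ≡ 3 (mod 8), but 11³ = 1331 ≡ 3 (mod 16), not 11.

(⟸) Conversely, the residues r modulo 16 with r³ ≡ 11 (mod 16) are exactly {3}, and each is ≡ 3 (mod 8).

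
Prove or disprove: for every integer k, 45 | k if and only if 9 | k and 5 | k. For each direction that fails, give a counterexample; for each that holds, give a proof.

Equivalent; both directions hold.

(⟹) If 45 ∣ k, write k = 45q. Since 45 = 5·9, k = 9·(5q), so 9 ∣ k; and since 45 = 9·5, k = 5·(9q), so 5 ∣ k.

(⟸) Suppose 9 ∣ k and 5 ∣ k. Any common multiple of 9 and 5 is a multiple of their lcm; here gcd(9, 5) = 1, so lcm(9, 5) = 9·5 = 45, so 45 ∣ k.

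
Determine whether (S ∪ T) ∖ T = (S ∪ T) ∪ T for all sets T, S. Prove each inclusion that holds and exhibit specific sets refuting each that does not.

Forward inclusion. Let x ∈ (S ∪ T) ∖ T. Then x ∈ S and x ∉ T, from which x ∈ (S ∪ T) ∪ T.

Reverse inclusion. This inclusion fails. Take T = {1}, S = ∅; then 1 ∈ (S ∪ T) ∪ T but 1 ∉ (S ∪ T) ∖ T.

The sets are not equal: only the forward inclusion holds.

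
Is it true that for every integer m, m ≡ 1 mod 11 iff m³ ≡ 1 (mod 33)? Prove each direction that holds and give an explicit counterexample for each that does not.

(←) The residues r modulo 33 with r³ ≡ 1 (mod 33) are exactly {1}, and each is ≡ 1 (mod 11).

(→) This fails: take m = 12. Then 12 ≡ 1 (mod 11), but 12³ = 1728 ≡ 12 (mod 33), not 1.

The forward direction fails; the converse holds.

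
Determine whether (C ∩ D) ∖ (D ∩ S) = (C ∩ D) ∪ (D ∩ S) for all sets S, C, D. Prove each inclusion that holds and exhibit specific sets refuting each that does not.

Reverse inclusion. This inclusion fails. Take S = {1}, C = ∅, D = {1}; then 1 ∈ (C ∩ D) ∪ (D ∩ S) but 1 ∉ (C ∩ D) ∖ (D ∩ S).

Forward inclusion. Let x ∈ (C ∩ D) ∖ (D ∩ S). Then x ∈ C ∩ D and x ∉ S, from which x ∈ (C ∩ D) ∪ (D ∩ S).

The sets are not equal: only the forward inclusion holds.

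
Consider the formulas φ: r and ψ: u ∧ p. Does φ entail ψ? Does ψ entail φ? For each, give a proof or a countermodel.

Neither implication holds.

[⇒] This fails. Under p = F, u = F, r = T, the left side is true but the right side is false.

[⇐] This fails. Under p = T, u = T, r = F, the left side is false but the right side is true.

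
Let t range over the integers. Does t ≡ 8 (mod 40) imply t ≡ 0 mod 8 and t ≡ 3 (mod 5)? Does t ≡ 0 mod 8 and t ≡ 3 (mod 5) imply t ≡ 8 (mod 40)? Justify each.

Forward direction. Suppose t ≡ 8 (mod 40); write t = 40j + 8. Since 8 ∣ 40, reducing mod 8 gives t ≡ 8 ≡ 0 (mod 8); since 5 ∣ 40, reducing mod 5 gives t ≡ 8 ≡ 3 (mod 5).

Converse. If t ≡ 0 (mod 8) and t ≡ 3 (mod 5), then by the Chinese remainder theorem t ≡ 8 (mod 40). This is exactly t ≡ 8 (mod 40).

Both directions hold; the statement is true.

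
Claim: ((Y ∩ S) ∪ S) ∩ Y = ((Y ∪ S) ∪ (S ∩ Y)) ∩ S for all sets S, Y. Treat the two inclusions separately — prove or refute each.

The sets are not equal: only the forward inclusion holds.

Forward inclusion. Let x ∈ ((Y ∩ S) ∪ S) ∩ Y. Then x ∈ S ∩ Y, from which x ∈ ((Y ∪ S) ∪ (S ∩ Y)) ∩ S.

Reverse inclusion. This inclusion fails. Take S = {1}, Y = ∅; then 1 ∈ ((Y ∪ S) ∪ (S ∩ Y)) ∩ S but 1 ∉ ((Y ∩ S) ∪ S) ∩ Y.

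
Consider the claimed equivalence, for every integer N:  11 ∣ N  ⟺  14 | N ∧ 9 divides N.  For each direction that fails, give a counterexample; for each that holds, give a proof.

Neither direction holds.

[⇒] This fails: take N = 11. Certainly 11 ∣ 11, but 14 ∤ 11.

[⇐] This fails: take N = 126. Both 14 ∣ 126 and 9 ∣ 126, yet 126 is not a multiple of 11 (since 126 = 11·11 + 5), so 11 ∤ 126.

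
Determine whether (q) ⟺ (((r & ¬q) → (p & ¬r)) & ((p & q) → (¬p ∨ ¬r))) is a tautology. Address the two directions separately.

Neither implication holds.

(→) This fails. Under q = T, p = T, r = T, the left side is true but the right side is false.

(←) This fails. Under q = F, p = F, r = F, the left side is false but the right side is true.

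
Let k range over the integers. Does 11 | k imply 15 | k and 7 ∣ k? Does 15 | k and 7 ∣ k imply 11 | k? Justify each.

(⇒) This fails: take k = 11. Certainly 11 ∣ 11, but 15 ∤ 11.

(⇐) This fails: take k = 105. Both 15 ∣ 105 and 7 ∣ 105, yet 105 is not a multiple of 11 (since 105 = 9·11 + 6), so 11 ∤ 105.

(⇒) fails and (⇐) fails.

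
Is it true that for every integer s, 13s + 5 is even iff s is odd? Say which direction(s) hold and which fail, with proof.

(⟹) Suppose 13s + 5 is even. Since 13 is odd, 13s and s have the same parity, so 13s + 5 ≡ s + 5 (mod 2). As 5 is odd, 13s + 5 is even exactly when s is odd. Thus s is odd.

(⟸) Conversely, suppose s is odd; write s = 2j + 1. Then 13s + 5 = 13·(2j + 1) + 5 = 2·13j + 18, which is even.

Both implications hold.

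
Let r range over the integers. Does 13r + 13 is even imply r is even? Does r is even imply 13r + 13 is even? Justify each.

Neither direction holds.

[⇒] This fails: r = 1 gives 13r + 13 = 26, which is even, but 1 is odd, not even.

[⇐] This also fails: r = 0 is even, but 13r + 13 = 13 is odd, not even.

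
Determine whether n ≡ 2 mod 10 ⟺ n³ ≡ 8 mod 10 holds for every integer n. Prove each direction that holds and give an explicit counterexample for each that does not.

Both directions hold.

[⇒] Suppose n ≡ 2 mod 10. Write n = 10j + 2. Then (10j + 2)³ = 1000j³ + 600j² + 120j + 8 = 10(100j³ + 60j² + 12j) + 8, so n³ ≡ 8 (mod 10).

[⇐] Conversely, suppose n³ ≡ 8 (mod 10). The only residue r in {0, …, 9} with r³ ≡ 8 (mod 10) is r = 2, so n ≡ 2 (mod 10).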